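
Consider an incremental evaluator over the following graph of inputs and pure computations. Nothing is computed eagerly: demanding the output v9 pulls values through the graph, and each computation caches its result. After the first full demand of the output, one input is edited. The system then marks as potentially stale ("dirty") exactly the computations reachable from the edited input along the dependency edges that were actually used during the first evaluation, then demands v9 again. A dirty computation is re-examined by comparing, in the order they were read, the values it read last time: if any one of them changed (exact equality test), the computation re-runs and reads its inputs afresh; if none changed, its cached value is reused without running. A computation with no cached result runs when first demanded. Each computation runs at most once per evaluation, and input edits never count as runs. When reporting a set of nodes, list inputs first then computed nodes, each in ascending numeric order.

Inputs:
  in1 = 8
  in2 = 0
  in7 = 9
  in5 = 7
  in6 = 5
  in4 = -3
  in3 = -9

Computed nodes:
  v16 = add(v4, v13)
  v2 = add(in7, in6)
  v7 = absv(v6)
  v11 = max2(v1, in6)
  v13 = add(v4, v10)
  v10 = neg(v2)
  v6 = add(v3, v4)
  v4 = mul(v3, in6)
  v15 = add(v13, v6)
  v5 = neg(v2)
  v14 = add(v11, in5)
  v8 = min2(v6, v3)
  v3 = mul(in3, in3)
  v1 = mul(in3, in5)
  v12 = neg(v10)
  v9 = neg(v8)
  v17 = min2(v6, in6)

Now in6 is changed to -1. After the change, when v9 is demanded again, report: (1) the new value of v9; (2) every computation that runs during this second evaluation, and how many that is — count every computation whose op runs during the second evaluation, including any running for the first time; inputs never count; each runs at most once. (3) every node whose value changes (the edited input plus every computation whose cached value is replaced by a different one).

v9 now evaluates to 0.
Run set: v4, v6, v8, v9 (4 run).
Changed values: in6, v4, v6, v8, v9.

Initial pass — values computed on the first demand:
  v3 = mul(-9, -9) = 81
  v4 = mul(81, 5) = 405
  v6 = add(81, 405) = 486
  v8 = min2(486, 81) = 81
  v9 = neg(81) = -81

Second demand — change propagation:
  v4: re-runs because in6 5->-1; new result -81.
  v6: re-runs because v4 405->-81; new result 0.
  v8: re-runs because v6 486->0; new result 0.
  v9: re-runs because v8 81->0; new result 0.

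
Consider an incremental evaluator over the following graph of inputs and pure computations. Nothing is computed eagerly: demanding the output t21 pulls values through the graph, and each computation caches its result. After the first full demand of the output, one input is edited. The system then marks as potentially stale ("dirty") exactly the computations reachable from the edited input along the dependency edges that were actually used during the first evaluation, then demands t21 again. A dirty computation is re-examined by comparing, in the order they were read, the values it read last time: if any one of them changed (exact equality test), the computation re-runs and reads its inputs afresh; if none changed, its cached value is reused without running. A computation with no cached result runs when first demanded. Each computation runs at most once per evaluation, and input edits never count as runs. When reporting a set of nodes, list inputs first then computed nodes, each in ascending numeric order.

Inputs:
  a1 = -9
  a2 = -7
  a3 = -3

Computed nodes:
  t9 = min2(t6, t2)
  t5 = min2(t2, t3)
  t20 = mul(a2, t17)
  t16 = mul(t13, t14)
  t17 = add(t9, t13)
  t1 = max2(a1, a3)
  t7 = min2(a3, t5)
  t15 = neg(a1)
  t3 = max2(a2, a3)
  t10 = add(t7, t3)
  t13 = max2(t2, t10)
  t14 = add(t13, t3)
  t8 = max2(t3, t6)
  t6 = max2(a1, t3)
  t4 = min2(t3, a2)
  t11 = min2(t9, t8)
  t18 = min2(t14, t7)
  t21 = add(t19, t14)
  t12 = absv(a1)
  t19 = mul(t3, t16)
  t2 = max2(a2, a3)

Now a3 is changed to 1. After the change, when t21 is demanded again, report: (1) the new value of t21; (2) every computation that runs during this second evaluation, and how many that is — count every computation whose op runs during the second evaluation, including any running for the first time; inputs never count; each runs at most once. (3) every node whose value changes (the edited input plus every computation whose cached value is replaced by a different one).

t21 now evaluates to 9.
Run set: t2, t3, t5, t7, t10, t13, t14, t16, t19, t21 (10 run).
Changed values: a3, t2, t3, t5, t7, t10, t13, t14, t16, t19, t21.

Initial pass — values computed on the first demand:
  t2 = max2(-7, -3) = -3
  t3 = max2(-7, -3) = -3
  t5 = min2(-3, -3) = -3
  t7 = min2(-3, -3) = -3
  t10 = add(-3, -3) = -6
  t13 = max2(-3, -6) = -3
  t14 = add(-3, -3) = -6
  t16 = mul(-3, -6) = 18
  t19 = mul(-3, 18) = -54
  t21 = add(-54, -6) = -60

Second demand — change propagation:
  t2: re-runs because a3 -3->1; new result 1.
  t3: re-runs because a3 -3->1; new result 1.
  t5: re-runs because t2 -3->1; t3 -3->1; new result 1.
  t7: re-runs because a3 -3->1; t5 -3->1; new result 1.
  t10: re-runs because t7 -3->1; t3 -3->1; new result 2.
  t13: re-runs because t2 -3->1; t10 -6->2; new result 2.
  t14: re-runs because t13 -3->2; t3 -3->1; new result 3.
  t16: re-runs because t13 -3->2; t14 -6->3; new result 6.
  t19: re-runs because t3 -3->1; t16 18->6; new result 6.
  t21: re-runs because t19 -54->6; t14 -6->3; new result 9.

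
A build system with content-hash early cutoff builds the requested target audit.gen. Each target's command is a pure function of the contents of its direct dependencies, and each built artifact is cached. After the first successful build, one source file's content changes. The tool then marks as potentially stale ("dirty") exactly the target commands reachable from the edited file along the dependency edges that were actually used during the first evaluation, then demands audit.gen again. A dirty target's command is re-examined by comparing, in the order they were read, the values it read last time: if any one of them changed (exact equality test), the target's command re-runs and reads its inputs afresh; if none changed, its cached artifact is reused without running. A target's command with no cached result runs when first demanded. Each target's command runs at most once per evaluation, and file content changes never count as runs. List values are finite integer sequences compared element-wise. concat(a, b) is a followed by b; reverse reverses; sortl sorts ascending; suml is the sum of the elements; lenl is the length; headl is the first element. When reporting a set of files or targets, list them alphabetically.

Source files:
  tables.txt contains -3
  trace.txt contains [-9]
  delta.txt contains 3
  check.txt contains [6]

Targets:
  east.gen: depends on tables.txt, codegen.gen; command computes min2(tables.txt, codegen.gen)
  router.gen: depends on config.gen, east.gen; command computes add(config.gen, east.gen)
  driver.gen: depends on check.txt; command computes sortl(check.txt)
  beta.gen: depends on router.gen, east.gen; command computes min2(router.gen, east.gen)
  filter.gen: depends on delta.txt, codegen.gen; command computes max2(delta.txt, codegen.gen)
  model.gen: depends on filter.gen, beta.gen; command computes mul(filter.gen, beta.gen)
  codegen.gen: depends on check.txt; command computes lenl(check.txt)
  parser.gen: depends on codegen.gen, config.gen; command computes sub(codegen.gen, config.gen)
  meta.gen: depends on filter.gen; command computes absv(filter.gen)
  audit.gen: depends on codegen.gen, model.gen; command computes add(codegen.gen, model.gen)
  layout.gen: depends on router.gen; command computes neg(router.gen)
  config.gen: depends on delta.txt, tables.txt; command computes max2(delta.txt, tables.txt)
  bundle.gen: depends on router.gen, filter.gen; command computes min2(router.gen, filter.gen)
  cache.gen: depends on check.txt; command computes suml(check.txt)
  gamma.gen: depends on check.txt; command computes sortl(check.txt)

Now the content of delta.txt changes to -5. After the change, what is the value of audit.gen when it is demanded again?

New value of audit.gen: -5.

First evaluation (everything demanded from the output):
  codegen.gen = lenl([6]) = 1
  config.gen = max2(3, -3) = 3
  east.gen = min2(-3, 1) = -3
  filter.gen = max2(3, 1) = 3
  router.gen = add(3, -3) = 0
  beta.gen = min2(0, -3) = -3
  model.gen = mul(3, -3) = -9
  audit.gen = add(1, -9) = -8

Propagation after the edit:
  config.gen: runs — delta.txt 3->-5; result -3.
  filter.gen: runs — delta.txt 3->-5; result 1.
  router.gen: runs — config.gen 3->-3; result -6.
  beta.gen: runs — router.gen 0->-6; result -6.
  model.gen: runs — filter.gen 3->1; beta.gen -3->-6; result -6.
  audit.gen: runs — model.gen -9->-6; result -5.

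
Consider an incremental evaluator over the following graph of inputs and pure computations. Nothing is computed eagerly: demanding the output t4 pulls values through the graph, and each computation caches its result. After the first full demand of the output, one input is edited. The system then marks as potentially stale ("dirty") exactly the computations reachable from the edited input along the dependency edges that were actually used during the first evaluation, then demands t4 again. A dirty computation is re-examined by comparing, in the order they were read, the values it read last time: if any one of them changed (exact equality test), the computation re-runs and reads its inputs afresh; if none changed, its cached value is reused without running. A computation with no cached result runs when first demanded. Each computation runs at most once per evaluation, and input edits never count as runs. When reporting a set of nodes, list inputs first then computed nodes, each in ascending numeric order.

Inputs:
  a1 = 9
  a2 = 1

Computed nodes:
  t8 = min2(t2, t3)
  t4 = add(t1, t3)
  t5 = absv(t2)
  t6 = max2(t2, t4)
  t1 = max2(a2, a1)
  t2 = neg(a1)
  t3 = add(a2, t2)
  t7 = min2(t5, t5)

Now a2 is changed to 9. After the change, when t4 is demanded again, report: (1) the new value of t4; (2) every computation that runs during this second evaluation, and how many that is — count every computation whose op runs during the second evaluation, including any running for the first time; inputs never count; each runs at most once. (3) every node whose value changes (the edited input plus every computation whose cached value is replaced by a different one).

t4 now evaluates to 9.
Run set: t1, t3, t4 (3 run).
Changed values: a2, t3, t4.

Initial pass — values computed on the first demand:
  t1 = max2(1, 9) = 9
  t2 = neg(9) = -9
  t3 = add(1, -9) = -8
  t4 = add(9, -8) = 1

Second demand — change propagation:
  t1: re-runs because a2 1->9; new result 9 (unchanged).
  t3: re-runs because a2 1->9; new result 0.
  t4: re-runs because t3 -8->0; new result 9.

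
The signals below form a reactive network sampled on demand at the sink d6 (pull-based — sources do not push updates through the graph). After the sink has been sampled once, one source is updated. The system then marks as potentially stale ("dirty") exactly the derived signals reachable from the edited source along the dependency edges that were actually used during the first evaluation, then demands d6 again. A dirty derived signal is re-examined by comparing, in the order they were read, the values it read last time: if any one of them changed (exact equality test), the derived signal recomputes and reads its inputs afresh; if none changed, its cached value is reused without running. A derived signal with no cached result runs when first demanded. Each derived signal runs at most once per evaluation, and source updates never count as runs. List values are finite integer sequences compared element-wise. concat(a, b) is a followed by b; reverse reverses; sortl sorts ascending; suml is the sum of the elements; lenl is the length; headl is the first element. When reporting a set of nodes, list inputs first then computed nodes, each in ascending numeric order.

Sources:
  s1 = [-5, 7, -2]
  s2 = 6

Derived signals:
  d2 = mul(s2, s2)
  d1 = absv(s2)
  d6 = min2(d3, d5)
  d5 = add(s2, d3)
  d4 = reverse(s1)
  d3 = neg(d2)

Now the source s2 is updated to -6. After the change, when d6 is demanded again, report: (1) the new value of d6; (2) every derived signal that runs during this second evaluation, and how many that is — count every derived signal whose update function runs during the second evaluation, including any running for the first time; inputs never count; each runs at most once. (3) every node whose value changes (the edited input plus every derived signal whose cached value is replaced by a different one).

Initial pass — values computed on the first demand:
  d2 = mul(6, 6) = 36
  d3 = neg(36) = -36
  d5 = add(6, -36) = -30
  d6 = min2(-36, -30) = -36

Second demand — change propagation:
  d2: re-runs because s2 6->-6; s2 6->-6; new result 36 (unchanged).
  d3: re-examined; everything it read last time is the same (d2 unchanged) — cache -36 kept, no run.
  d5: re-runs because s2 6->-6; new result -42.
  d6: re-runs because d5 -30->-42; new result -42.

The important point: at d3 every value read last time is unchanged, so the dirty flag clears without a run.

d6 now evaluates to -42.
Run set: d2, d5, d6 (3 run).
Changed values: s2, d5, d6.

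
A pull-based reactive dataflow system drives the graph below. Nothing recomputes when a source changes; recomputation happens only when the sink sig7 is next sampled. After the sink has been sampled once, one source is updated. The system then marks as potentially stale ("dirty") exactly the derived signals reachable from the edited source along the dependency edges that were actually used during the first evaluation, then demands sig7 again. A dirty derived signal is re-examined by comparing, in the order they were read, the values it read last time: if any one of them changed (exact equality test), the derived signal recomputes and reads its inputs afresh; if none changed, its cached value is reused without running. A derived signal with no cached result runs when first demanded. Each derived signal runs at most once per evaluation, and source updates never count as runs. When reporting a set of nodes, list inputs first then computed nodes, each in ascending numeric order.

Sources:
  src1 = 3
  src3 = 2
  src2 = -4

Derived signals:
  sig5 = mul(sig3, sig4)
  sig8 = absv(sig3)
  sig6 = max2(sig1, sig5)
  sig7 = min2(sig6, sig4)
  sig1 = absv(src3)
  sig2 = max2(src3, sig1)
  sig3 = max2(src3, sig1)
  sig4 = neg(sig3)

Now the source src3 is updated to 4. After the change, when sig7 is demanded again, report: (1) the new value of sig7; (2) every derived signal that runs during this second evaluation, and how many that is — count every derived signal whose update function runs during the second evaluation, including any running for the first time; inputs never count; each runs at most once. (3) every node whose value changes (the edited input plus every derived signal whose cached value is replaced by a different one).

First evaluation (everything demanded from the output):
  sig1 = absv(2) = 2
  sig3 = max2(2, 2) = 2
  sig4 = neg(2) = -2
  sig5 = mul(2, -2) = -4
  sig6 = max2(2, -4) = 2
  sig7 = min2(2, -2) = -2

Propagation after the edit:
  sig1: runs — src3 2->4; result 4.
  sig3: runs — src3 2->4; sig1 2->4; result 4.
  sig4: runs — sig3 2->4; result -4.
  sig5: runs — sig3 2->4; sig4 -2->-4; result -16.
  sig6: runs — sig1 2->4; sig5 -4->-16; result 4.
  sig7: runs — sig6 2->4; sig4 -2->-4; result -4.

New value of sig7: -4.
Derived signals that run: sig1, sig3, sig4, sig5, sig6, sig7 — 6 in total.
Values that change: src3, sig1, sig3, sig4, sig5, sig6, sig7.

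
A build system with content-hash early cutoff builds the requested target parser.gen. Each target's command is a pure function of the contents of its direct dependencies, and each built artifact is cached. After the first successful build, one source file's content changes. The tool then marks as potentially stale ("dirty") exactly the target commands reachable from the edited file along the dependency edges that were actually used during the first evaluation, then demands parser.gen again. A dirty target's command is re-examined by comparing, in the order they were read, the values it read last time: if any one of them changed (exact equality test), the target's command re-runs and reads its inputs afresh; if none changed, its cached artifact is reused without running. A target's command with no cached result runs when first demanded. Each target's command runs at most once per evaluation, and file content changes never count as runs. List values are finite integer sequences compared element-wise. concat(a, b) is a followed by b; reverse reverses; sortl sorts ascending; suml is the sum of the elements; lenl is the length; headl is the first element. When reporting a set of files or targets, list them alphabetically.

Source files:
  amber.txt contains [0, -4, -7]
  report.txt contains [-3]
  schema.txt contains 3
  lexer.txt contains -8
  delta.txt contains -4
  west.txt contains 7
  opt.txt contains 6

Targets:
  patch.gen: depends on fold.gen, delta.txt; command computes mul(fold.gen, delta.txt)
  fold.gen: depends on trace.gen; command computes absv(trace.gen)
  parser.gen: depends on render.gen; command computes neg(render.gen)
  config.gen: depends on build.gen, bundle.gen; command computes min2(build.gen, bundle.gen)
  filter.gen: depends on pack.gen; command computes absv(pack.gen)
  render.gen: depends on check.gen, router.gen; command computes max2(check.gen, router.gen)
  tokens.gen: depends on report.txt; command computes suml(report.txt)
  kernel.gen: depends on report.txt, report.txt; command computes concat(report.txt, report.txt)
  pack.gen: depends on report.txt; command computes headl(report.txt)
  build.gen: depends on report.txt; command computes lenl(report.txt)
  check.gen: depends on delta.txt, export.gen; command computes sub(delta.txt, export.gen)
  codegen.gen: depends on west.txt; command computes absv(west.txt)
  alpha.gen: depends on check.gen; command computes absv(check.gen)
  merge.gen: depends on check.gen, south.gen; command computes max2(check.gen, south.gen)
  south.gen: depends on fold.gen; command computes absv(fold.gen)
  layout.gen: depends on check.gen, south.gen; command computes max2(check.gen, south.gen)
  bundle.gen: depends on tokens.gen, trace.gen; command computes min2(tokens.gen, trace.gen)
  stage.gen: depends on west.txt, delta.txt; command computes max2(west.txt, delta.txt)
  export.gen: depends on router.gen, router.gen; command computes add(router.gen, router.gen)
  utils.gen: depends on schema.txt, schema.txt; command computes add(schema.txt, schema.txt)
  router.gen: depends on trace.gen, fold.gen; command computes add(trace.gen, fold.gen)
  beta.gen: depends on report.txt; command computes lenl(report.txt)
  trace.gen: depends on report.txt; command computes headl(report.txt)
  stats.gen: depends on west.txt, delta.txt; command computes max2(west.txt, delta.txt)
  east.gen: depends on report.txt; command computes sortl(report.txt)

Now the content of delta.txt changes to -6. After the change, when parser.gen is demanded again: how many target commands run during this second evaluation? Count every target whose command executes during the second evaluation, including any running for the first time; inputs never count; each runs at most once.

Target commands that run: check.gen, render.gen — 2 in total.
Key observation: the change is absorbed at render.gen — it re-runs but produces the same value, and the output's value is unchanged.

First evaluation (everything demanded from the output):
  trace.gen = headl([-3]) = -3
  fold.gen = absv(-3) = 3
  router.gen = add(-3, 3) = 0
  export.gen = add(0, 0) = 0
  check.gen = sub(-4, 0) = -4
  render.gen = max2(-4, 0) = 0
  parser.gen = neg(0) = 0

Propagation after the edit:
  check.gen: runs — delta.txt -4->-6; result -6.
  render.gen: runs — check.gen -4->-6; result 0 (same value as before).
  parser.gen: checked — values it read are unchanged (render.gen unchanged); reused cached 0 without running.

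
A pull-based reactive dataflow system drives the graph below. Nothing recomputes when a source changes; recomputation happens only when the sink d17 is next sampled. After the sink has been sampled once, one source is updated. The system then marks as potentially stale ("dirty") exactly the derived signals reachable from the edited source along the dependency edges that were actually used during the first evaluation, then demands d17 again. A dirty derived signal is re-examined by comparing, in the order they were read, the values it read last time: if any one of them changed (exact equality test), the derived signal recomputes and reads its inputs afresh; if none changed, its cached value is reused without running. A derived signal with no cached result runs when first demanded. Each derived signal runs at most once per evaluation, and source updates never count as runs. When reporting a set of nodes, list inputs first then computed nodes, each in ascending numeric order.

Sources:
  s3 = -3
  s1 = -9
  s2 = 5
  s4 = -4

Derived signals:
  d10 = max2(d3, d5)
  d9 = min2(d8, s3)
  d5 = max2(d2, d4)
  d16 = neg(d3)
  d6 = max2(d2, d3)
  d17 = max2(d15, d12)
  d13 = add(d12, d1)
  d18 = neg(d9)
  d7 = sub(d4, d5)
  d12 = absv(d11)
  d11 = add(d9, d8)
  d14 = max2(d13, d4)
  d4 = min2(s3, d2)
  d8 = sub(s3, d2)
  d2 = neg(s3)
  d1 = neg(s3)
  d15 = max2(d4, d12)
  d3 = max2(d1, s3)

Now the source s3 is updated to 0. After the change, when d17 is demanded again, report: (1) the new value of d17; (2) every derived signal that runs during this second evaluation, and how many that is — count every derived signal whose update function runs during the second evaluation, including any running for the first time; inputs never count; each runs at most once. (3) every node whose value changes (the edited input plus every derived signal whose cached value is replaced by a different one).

New value of d17: 0.
Derived signals that run: d2, d4, d8, d9, d11, d12, d15, d17 — 8 in total.
Values that change: s3, d2, d4, d8, d9, d11, d12, d15, d17.

First evaluation (everything demanded from the output):
  d2 = neg(-3) = 3
  d4 = min2(-3, 3) = -3
  d8 = sub(-3, 3) = -6
  d9 = min2(-6, -3) = -6
  d11 = add(-6, -6) = -12
  d12 = absv(-12) = 12
  d15 = max2(-3, 12) = 12
  d17 = max2(12, 12) = 12

Propagation after the edit:
  d2: runs — s3 -3->0; result 0.
  d4: runs — s3 -3->0; d2 3->0; result 0.
  d8: runs — s3 -3->0; d2 3->0; result 0.
  d9: runs — d8 -6->0; s3 -3->0; result 0.
  d11: runs — d9 -6->0; d8 -6->0; result 0.
  d12: runs — d11 -12->0; result 0.
  d15: runs — d4 -3->0; d12 12->0; result 0.
  d17: runs — d15 12->0; d12 12->0; result 0.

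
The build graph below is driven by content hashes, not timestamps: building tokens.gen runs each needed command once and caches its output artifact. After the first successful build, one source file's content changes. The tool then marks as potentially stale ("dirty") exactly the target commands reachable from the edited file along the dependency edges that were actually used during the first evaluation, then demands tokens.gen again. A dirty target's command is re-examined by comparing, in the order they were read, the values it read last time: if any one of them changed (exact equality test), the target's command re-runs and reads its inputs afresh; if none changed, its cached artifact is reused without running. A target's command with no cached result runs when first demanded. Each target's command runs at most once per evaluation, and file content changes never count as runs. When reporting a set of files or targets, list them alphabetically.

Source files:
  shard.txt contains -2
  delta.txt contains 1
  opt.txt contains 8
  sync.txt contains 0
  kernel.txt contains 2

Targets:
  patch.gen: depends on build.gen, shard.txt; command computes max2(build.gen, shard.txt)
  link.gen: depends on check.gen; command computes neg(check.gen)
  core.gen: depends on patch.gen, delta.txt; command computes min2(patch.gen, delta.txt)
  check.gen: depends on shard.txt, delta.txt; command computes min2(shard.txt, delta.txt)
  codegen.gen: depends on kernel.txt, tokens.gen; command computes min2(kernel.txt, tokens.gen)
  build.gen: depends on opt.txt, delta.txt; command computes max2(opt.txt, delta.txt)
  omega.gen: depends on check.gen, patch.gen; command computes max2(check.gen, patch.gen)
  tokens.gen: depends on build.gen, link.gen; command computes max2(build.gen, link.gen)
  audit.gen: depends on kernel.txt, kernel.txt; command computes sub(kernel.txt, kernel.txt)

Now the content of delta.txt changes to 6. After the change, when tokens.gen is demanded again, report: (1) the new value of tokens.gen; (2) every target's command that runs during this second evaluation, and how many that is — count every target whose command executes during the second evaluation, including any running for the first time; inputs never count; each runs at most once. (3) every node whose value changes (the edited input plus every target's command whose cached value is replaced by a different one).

tokens.gen now evaluates to 8.
Run set: build.gen, check.gen (2 run).
Changed values: delta.txt.
The important point: at link.gen every value read last time is unchanged, so the dirty flag clears without a run.

Initial pass — values computed on the first demand:
  build.gen = max2(8, 1) = 8
  check.gen = min2(-2, 1) = -2
  link.gen = neg(-2) = 2
  tokens.gen = max2(8, 2) = 8

Second demand — change propagation:
  build.gen: re-runs because delta.txt 1->6; new result 8 (unchanged).
  check.gen: re-runs because delta.txt 1->6; new result -2 (unchanged).
  link.gen: re-examined; everything it read last time is the same (check.gen unchanged) — cache 2 kept, no run.
  tokens.gen: re-examined; everything it read last time is the same (build.gen unchanged, link.gen unchanged) — cache 8 kept, no run.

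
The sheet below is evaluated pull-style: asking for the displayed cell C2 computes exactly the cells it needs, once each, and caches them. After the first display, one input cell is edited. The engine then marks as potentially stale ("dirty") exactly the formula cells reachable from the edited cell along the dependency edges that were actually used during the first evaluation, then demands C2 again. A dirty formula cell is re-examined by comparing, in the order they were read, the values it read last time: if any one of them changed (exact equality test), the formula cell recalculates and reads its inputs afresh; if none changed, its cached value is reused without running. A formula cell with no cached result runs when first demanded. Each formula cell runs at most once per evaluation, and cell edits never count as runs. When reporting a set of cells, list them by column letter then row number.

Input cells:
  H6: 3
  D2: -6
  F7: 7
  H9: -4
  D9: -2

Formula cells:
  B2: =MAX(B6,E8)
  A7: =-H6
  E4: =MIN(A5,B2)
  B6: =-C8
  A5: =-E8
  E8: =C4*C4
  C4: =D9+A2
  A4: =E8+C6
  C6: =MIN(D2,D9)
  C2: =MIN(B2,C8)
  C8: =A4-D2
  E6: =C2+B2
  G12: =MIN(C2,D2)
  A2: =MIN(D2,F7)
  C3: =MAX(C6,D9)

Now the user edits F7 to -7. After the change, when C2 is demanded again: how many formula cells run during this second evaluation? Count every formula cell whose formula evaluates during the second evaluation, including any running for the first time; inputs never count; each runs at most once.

8 formula cells run: A2, A4, B2, B6, C2, C4, C8, E8.

First demand of the output computes:
  A2 = MIN(-6, 7) = -6
  C4 = -2 + -6 = -8
  C6 = MIN(-6, -2) = -6
  E8 = -8 * -8 = 64
  A4 = 64 + -6 = 58
  C8 = 58 - -6 = 64
  B6 = -(64) = -64
  B2 = MAX(-64, 64) = 64
  C2 = MIN(64, 64) = 64

After the edit, cleaning proceeds:
  A2: a read changed (F7 7->-7) — executes, giving -7.
  C4: a read changed (A2 -6->-7) — executes, giving -9.
  E8: a read changed (C4 -8->-9; C4 -8->-9) — executes, giving 81.
  A4: a read changed (E8 64->81) — executes, giving 75.
  C8: a read changed (A4 58->75) — executes, giving 81.
  B6: a read changed (C8 64->81) — executes, giving -81.
  B2: a read changed (B6 -64->-81; E8 64->81) — executes, giving 81.
  C2: a read changed (B2 64->81; C8 64->81) — executes, giving 81.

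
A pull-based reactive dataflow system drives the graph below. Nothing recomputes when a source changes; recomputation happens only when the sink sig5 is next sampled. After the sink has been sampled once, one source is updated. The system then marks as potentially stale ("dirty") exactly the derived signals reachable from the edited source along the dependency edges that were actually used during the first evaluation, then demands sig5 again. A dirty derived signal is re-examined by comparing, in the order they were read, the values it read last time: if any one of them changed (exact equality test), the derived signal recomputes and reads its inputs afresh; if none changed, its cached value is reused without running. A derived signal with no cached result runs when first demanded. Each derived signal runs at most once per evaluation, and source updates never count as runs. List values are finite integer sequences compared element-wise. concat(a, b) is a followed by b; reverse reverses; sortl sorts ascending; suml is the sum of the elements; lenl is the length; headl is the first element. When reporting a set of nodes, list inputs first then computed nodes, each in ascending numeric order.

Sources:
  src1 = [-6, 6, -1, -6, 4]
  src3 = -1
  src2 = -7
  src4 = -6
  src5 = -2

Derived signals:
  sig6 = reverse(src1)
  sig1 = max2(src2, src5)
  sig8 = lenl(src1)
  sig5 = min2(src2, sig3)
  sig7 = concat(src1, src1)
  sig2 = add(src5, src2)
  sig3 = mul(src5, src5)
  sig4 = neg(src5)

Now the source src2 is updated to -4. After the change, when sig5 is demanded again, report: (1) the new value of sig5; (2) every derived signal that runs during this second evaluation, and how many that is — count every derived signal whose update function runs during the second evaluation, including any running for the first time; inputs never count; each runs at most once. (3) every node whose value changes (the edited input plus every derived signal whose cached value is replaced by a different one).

New value of sig5: -4.
Derived signals that run: sig5 — 1 in total.
Values that change: src2, sig5.

First evaluation (everything demanded from the output):
  sig3 = mul(-2, -2) = 4
  sig5 = min2(-7, 4) = -7

Propagation after the edit:
  sig5: runs — src2 -7->-4; result -4.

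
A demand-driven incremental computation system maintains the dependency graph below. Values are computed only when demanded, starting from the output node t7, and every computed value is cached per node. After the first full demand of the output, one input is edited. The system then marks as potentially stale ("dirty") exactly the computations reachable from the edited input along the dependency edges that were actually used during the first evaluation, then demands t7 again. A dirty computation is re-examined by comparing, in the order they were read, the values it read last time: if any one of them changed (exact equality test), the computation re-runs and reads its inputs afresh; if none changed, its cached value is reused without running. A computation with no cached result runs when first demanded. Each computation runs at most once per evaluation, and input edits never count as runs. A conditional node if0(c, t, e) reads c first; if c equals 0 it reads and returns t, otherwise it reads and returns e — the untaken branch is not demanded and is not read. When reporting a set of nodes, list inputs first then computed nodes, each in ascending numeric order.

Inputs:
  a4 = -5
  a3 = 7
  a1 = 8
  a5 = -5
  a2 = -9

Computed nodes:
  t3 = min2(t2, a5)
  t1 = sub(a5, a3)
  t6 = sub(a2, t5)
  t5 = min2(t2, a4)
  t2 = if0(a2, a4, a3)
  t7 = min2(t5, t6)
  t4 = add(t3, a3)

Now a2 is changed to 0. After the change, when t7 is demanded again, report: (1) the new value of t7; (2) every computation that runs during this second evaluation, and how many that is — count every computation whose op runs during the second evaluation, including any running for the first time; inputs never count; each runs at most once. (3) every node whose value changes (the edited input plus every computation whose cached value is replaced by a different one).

New value of t7: -5.
Computations that run: t2, t5, t6, t7 — 4 in total.
Values that change: a2, t2, t6.

First evaluation (everything demanded from the output):
  t2 = if0(a2=-9 -> else branch a3) = 7
  t5 = min2(7, -5) = -5
  t6 = sub(-9, -5) = -4
  t7 = min2(-5, -4) = -5

Propagation after the edit:
  t2: runs — a2 -9->0; result -5.
  t5: runs — t2 7->-5; result -5 (same value as before).
  t6: runs — a2 -9->0; result 5.
  t7: runs — t6 -4->5; result -5 (same value as before).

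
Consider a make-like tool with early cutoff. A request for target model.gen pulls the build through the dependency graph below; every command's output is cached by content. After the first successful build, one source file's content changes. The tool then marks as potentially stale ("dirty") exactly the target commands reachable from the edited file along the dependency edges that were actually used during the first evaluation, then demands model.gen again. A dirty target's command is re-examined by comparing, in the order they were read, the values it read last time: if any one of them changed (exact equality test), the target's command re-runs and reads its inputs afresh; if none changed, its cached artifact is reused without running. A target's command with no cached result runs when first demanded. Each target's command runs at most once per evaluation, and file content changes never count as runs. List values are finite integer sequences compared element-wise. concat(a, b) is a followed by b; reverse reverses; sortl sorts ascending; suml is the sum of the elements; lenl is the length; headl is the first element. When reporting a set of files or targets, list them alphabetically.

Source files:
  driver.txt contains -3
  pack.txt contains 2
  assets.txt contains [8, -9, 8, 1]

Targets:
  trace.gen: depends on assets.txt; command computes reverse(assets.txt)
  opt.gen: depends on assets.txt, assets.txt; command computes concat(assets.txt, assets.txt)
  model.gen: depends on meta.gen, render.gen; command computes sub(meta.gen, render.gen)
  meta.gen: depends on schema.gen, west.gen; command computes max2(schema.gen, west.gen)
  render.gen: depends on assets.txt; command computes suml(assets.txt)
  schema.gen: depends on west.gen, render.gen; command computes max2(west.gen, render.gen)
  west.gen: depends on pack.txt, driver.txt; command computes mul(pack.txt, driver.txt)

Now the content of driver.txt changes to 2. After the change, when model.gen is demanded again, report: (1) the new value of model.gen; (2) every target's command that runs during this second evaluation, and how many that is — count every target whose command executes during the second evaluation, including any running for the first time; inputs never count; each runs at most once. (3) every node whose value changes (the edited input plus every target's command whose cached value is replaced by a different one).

First demand of the output computes:
  render.gen = suml([8, -9, 8, 1]) = 8
  west.gen = mul(2, -3) = -6
  schema.gen = max2(-6, 8) = 8
  meta.gen = max2(8, -6) = 8
  model.gen = sub(8, 8) = 0

After the edit, cleaning proceeds:
  west.gen: a read changed (driver.txt -3->2) — executes, giving 4.
  schema.gen: a read changed (west.gen -6->4) — executes, giving 8 — identical to its old value.
  meta.gen: a read changed (west.gen -6->4) — executes, giving 8 — identical to its old value.
  model.gen: dirty, but its reads are unchanged (meta.gen unchanged, render.gen unchanged); cached 0 stands.

Note where the cutoff bites: model.gen is checked, finds nothing changed, and keeps its cache.

Demanding model.gen again yields 0.
3 target commands run: meta.gen, schema.gen, west.gen.
The nodes whose values change: driver.txt, west.gen.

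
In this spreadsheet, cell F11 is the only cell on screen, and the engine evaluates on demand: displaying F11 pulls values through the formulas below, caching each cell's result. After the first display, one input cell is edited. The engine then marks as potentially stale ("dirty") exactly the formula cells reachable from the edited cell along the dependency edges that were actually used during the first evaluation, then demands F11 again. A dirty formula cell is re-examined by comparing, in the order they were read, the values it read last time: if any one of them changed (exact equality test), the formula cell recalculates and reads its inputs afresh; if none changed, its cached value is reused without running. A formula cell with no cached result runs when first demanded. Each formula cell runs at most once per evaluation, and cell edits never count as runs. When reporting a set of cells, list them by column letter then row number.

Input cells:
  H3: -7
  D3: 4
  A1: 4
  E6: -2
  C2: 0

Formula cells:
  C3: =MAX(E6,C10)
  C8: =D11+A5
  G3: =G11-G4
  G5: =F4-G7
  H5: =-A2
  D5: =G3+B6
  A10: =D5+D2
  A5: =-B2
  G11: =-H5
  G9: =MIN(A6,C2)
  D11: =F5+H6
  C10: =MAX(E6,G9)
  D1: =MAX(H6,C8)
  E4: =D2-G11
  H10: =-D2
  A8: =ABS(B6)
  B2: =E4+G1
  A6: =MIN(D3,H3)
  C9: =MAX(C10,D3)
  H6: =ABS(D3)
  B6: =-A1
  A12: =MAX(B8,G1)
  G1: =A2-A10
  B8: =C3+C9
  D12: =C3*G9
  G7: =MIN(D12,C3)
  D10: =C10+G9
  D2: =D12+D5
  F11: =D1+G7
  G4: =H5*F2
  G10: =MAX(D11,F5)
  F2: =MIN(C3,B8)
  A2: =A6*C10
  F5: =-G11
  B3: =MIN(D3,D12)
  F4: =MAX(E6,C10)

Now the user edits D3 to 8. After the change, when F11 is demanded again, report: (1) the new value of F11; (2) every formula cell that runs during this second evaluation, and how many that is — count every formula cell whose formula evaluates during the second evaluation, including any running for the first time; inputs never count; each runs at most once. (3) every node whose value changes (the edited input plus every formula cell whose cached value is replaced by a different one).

F11 now evaluates to 6.
Run set: A6, B8, C8, C9, D1, D11, F2, F11, H6 (9 run).
Changed values: B8, C8, C9, D1, D3, D11, F11, H6.
The important point: at G9 every value read last time is unchanged, so the dirty flag clears without a run.

Initial pass — values computed on the first demand:
  A6 = MIN(4, -7) = -7
  B6 = -(4) = -4
  G9 = MIN(-7, 0) = -7
  C10 = MAX(-2, -7) = -2
  A2 = -7 * -2 = 14
  C3 = MAX(-2, -2) = -2
  C9 = MAX(-2, 4) = 4
  B8 = -2 + 4 = 2
  D12 = -2 * -7 = 14
  F2 = MIN(-2, 2) = -2
  G7 = MIN(14, -2) = -2
  H5 = -(14) = -14
  G4 = -14 * -2 = 28
  G11 = -(-14) = 14
  F5 = -(14) = -14
  G3 = 14 - 28 = -14
  D5 = -14 + -4 = -18
  D2 = 14 + -18 = -4
  A10 = -18 + -4 = -22
  E4 = -4 - 14 = -18
  G1 = 14 - -22 = 36
  B2 = -18 + 36 = 18
  A5 = -(18) = -18
  H6 = ABS(4) = 4
  D11 = -14 + 4 = -10
  C8 = -10 + -18 = -28
  D1 = MAX(4, -28) = 4
  F11 = 4 + -2 = 2

Second demand — change propagation:
  A6: re-runs because D3 4->8; new result -7 (unchanged).
  G9: re-examined; everything it read last time is the same (A6 unchanged, C2 unchanged) — cache -7 kept, no run.
  C10: re-examined; everything it read last time is the same (E6 unchanged, G9 unchanged) — cache -2 kept, no run.
  A2: re-examined; everything it read last time is the same (A6 unchanged, C10 unchanged) — cache 14 kept, no run.
  C3: re-examined; everything it read last time is the same (E6 unchanged, C10 unchanged) — cache -2 kept, no run.
  C9: re-runs because D3 4->8; new result 8.
  B8: re-runs because C9 4->8; new result 6.
  D12: re-examined; everything it read last time is the same (C3 unchanged, G9 unchanged) — cache 14 kept, no run.
  F2: re-runs because B8 2->6; new result -2 (unchanged).
  G7: re-examined; everything it read last time is the same (D12 unchanged, C3 unchanged) — cache -2 kept, no run.
  H5: re-examined; everything it read last time is the same (A2 unchanged) — cache -14 kept, no run.
  G4: re-examined; everything it read last time is the same (H5 unchanged, F2 unchanged) — cache 28 kept, no run.
  G11: re-examined; everything it read last time is the same (H5 unchanged) — cache 14 kept, no run.
  F5: re-examined; everything it read last time is the same (G11 unchanged) — cache -14 kept, no run.
  G3: re-examined; everything it read last time is the same (G11 unchanged, G4 unchanged) — cache -14 kept, no run.
  D5: re-examined; everything it read last time is the same (G3 unchanged, B6 unchanged) — cache -18 kept, no run.
  D2: re-examined; everything it read last time is the same (D12 unchanged, D5 unchanged) — cache -4 kept, no run.
  A10: re-examined; everything it read last time is the same (D5 unchanged, D2 unchanged) — cache -22 kept, no run.
  E4: re-examined; everything it read last time is the same (D2 unchanged, G11 unchanged) — cache -18 kept, no run.
  G1: re-examined; everything it read last time is the same (A2 unchanged, A10 unchanged) — cache 36 kept, no run.
  B2: re-examined; everything it read last time is the same (E4 unchanged, G1 unchanged) — cache 18 kept, no run.
  A5: re-examined; everything it read last time is the same (B2 unchanged) — cache -18 kept, no run.
  H6: re-runs because D3 4->8; new result 8.
  D11: re-runs because H6 4->8; new result -6.
  C8: re-runs because D11 -10->-6; new result -24.
  D1: re-runs because H6 4->8; C8 -28->-24; new result 8.
  F11: re-runs because D1 4->8; new result 6.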